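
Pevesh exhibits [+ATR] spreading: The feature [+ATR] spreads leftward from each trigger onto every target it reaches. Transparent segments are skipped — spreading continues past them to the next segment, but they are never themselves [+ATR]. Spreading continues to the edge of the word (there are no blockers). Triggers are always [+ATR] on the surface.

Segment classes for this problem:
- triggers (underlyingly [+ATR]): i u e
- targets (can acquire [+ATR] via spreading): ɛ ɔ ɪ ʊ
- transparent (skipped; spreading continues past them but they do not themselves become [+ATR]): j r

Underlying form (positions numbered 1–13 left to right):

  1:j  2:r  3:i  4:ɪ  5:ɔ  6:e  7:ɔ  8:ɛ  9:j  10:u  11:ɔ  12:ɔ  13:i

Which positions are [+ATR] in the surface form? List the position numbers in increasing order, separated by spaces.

From /i/ at 3 leftward: 2 /r/ transparent; 1 /j/ transparent; word edge.
From /e/ at 6 leftward: 5 /ɔ/ → [+ATR]; 4 /ɪ/ → [+ATR]; 3 /i/ is itself a trigger — this domain ends here.
From /u/ at 10 leftward: 9 /j/ transparent; 8 /ɛ/ → [+ATR]; 7 /ɔ/ → [+ATR]; 6 /e/ is itself a trigger — this domain ends here.
From /i/ at 13 leftward: 12 /ɔ/ → [+ATR]; 11 /ɔ/ → [+ATR]; 10 /u/ is itself a trigger — this domain ends here.

3 4 5 6 7 8 10 11 12 13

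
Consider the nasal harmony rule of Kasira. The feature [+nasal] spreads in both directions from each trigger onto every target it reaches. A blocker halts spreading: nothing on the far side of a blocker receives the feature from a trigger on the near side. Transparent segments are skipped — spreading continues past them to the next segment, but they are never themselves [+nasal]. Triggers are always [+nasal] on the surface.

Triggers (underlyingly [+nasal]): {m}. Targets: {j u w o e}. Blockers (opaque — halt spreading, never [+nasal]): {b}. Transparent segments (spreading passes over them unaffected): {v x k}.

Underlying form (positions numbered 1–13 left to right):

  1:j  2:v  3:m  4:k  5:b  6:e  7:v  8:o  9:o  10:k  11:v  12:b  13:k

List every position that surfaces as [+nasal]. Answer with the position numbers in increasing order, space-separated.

1 3

From /m/ at 3 rightward: 4 /k/ transparent; 5 /b/ blocks.
From /m/ at 3 leftward: 2 /v/ transparent; 1 /j/ → [+nasal]; word edge.
Targets with no active source: positions 6 8 9 stay [-nasal].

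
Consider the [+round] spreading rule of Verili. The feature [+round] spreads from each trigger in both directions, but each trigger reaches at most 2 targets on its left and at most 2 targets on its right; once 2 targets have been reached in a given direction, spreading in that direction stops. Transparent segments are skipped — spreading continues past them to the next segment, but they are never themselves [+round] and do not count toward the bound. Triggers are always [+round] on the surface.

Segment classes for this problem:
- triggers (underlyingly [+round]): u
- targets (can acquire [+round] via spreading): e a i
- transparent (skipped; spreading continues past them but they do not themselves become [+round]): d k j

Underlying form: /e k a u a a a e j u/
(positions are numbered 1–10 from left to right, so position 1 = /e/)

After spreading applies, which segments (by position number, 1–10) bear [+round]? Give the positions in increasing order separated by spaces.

From /u/ at 4 rightward: 5 /a/ → [+round]; 6 /a/ → [+round]; bound reached.
From /u/ at 4 leftward: 3 /a/ → [+round]; 2 /k/ transparent; 1 /e/ → [+round]; bound reached.
From /u/ at 10 rightward: word edge.
From /u/ at 10 leftward: 9 /j/ transparent; 8 /e/ → [+round]; 7 /a/ → [+round]; bound reached.

1 3 4 5 6 7 8 10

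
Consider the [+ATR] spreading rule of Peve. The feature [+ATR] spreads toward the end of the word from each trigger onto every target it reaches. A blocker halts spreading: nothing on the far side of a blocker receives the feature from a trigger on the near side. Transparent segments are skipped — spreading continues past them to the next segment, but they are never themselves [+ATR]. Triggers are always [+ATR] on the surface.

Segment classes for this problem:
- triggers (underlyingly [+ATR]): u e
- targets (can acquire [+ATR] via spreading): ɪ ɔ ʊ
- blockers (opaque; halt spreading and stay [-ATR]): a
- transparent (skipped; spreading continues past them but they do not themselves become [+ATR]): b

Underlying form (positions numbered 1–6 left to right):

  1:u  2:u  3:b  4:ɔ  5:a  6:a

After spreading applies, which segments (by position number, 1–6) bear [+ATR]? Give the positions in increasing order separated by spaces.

From /u/ at 1 rightward: 2 /u/ is itself a trigger — this domain ends here.
From /u/ at 2 rightward: 3 /b/ transparent; 4 /ɔ/ → [+ATR]; 5 /a/ blocks.

1 2 4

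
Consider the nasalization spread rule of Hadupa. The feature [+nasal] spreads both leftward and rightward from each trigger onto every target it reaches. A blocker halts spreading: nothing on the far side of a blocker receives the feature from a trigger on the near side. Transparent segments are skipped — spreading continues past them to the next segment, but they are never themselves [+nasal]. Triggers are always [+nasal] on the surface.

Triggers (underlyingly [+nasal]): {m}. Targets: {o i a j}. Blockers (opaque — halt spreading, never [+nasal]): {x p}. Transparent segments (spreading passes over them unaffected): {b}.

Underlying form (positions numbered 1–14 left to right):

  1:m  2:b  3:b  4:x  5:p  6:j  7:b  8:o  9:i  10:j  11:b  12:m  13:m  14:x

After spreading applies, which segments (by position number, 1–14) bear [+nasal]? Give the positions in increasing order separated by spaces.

From /m/ at 1 rightward: 2 /b/ transparent; 3 /b/ transparent; 4 /x/ blocks.
From /m/ at 1 leftward: word edge.
From /m/ at 12 rightward: 13 /m/ is itself a trigger — this domain ends here.
From /m/ at 12 leftward: 11 /b/ transparent; 10 /j/ → [+nasal]; 9 /i/ → [+nasal]; 8 /o/ → [+nasal]; 7 /b/ transparent; 6 /j/ → [+nasal]; 5 /p/ blocks.
From /m/ at 13 rightward: 14 /x/ blocks.
From /m/ at 13 leftward: 12 /m/ is itself a trigger — this domain ends here.

1 6 8 9 10 12 13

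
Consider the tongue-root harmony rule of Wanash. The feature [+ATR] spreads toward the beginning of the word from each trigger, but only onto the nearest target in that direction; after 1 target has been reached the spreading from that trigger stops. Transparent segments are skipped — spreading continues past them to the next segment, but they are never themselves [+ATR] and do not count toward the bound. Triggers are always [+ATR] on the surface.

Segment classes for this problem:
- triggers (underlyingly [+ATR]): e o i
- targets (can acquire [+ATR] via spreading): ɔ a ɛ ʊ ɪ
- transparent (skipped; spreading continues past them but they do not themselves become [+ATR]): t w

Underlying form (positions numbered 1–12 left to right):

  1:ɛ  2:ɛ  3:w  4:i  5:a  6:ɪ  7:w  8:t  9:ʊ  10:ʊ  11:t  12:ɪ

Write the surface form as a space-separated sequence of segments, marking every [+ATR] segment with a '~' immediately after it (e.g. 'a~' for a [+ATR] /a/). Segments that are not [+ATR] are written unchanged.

ɛ ɛ~ w i~ a ɪ w t ʊ ʊ t ɪ

From /i/ at 4 leftward: 3 /w/ transparent; 2 /ɛ/ → [+ATR]; bound reached.
Targets with no active source: positions 1 5 6 9 10 12 stay [-ATR].
[+ATR] positions on the surface: 2 4.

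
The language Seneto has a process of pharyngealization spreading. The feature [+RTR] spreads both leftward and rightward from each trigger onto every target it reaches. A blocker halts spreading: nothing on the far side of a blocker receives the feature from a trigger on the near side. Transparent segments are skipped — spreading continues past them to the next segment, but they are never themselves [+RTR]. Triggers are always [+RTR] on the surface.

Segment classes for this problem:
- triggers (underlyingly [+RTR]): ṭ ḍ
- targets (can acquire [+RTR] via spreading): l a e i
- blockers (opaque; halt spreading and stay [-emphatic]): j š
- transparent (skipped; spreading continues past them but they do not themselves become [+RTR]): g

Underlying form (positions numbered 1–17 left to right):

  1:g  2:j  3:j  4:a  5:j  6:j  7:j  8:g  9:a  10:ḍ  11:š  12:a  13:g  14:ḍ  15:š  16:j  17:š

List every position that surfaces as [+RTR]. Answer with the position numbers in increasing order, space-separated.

9 10 12 14

From /ḍ/ at 10 rightward: 11 /š/ blocks.
From /ḍ/ at 10 leftward: 9 /a/ → [+RTR]; 8 /g/ transparent; 7 /j/ blocks.
From /ḍ/ at 14 rightward: 15 /š/ blocks.
From /ḍ/ at 14 leftward: 13 /g/ transparent; 12 /a/ → [+RTR]; 11 /š/ blocks.
Target with no active source: position 4 stays [-emphatic].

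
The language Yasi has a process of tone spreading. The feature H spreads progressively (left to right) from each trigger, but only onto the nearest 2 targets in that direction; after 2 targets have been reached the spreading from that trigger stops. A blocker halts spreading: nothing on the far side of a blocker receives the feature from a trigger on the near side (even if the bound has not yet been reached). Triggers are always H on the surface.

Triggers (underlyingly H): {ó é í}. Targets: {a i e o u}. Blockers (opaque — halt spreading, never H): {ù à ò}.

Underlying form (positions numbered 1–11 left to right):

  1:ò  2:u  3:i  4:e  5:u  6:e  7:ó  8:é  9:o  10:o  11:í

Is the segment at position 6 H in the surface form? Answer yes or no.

From /ó/ at 7 rightward: 8 /é/ is itself a trigger — this domain ends here.
From /é/ at 8 rightward: 9 /o/ → H; 10 /o/ → H; bound reached.
From /í/ at 11 rightward: word edge.
Targets with no active source: positions 2 3 4 5 6 stay [-high tone].
H positions on the surface: 7 8 9 10 11.

no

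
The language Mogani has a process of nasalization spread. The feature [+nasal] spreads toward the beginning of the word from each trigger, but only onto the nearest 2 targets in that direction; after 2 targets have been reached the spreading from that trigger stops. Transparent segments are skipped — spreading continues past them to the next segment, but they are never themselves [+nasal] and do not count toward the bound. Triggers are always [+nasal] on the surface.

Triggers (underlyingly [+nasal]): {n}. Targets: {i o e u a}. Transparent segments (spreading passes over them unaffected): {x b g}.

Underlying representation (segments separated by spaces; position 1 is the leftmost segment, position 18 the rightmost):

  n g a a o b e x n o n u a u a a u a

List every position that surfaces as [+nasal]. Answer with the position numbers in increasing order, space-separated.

From /n/ at 1 leftward: word edge.
From /n/ at 9 leftward: 8 /x/ transparent; 7 /e/ → [+nasal]; 6 /b/ transparent; 5 /o/ → [+nasal]; bound reached.
From /n/ at 11 leftward: 10 /o/ → [+nasal]; 9 /n/ is itself a trigger — this domain ends here.
Targets with no active source: positions 3 4 12 13 14 15 16 17 18 stay [-nasal].

1 5 7 9 10 11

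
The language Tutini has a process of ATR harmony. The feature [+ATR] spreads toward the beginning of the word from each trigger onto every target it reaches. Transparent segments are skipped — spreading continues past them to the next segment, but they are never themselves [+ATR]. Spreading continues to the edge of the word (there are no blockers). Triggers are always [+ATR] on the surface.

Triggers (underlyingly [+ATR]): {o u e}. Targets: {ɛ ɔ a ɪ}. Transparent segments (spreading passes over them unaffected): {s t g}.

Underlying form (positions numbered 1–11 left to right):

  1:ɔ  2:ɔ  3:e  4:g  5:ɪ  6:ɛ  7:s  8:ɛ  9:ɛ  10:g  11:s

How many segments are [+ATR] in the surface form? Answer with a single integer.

From /e/ at 3 leftward: 2 /ɔ/ → [+ATR]; 1 /ɔ/ → [+ATR]; word edge.
Targets with no active source: positions 5 6 8 9 stay [-ATR].
[+ATR] positions on the surface: 1 2 3.

3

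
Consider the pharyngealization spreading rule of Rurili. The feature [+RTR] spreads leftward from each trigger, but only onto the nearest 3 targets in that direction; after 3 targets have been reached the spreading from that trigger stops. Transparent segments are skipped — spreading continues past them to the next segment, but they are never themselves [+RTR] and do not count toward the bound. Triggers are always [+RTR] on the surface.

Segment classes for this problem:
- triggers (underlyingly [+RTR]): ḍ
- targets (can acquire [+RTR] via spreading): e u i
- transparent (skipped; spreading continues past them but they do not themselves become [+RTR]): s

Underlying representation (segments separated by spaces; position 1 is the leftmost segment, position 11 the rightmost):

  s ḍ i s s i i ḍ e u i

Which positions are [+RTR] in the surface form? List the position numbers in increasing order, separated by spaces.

2 3 6 7 8

From /ḍ/ at 2 leftward: 1 /s/ transparent; word edge.
From /ḍ/ at 8 leftward: 7 /i/ → [+RTR]; 6 /i/ → [+RTR]; 5 /s/ transparent; 4 /s/ transparent; 3 /i/ → [+RTR]; bound reached.
Targets with no active source: positions 9 10 11 stay [-emphatic].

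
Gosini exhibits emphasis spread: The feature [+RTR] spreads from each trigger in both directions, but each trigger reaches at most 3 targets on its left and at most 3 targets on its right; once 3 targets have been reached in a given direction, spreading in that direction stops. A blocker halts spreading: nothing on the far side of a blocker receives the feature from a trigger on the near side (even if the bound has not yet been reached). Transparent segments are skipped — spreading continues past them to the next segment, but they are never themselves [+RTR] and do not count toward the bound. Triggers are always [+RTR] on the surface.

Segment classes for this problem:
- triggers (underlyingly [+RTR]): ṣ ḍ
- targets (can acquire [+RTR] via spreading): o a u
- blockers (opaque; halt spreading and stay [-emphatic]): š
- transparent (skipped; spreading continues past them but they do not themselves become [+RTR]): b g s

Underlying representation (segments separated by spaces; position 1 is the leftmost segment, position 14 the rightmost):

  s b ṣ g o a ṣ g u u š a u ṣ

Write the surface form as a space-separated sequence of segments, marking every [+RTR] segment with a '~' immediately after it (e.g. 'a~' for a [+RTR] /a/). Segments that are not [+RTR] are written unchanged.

From /ṣ/ at 3 rightward: 4 /g/ transparent; 5 /o/ → [+RTR]; 6 /a/ → [+RTR]; 7 /ṣ/ is itself a trigger — this domain ends here.
From /ṣ/ at 3 leftward: 2 /b/ transparent; 1 /s/ transparent; word edge.
From /ṣ/ at 7 rightward: 8 /g/ transparent; 9 /u/ → [+RTR]; 10 /u/ → [+RTR]; 11 /š/ blocks.
From /ṣ/ at 7 leftward: 6 /a/ → [+RTR]; 5 /o/ → [+RTR]; 4 /g/ transparent; 3 /ṣ/ is itself a trigger — this domain ends here.
From /ṣ/ at 14 rightward: word edge.
From /ṣ/ at 14 leftward: 13 /u/ → [+RTR]; 12 /a/ → [+RTR]; 11 /š/ blocks.
[+RTR] positions on the surface: 3 5 6 7 9 10 12 13 14.

s b ṣ~ g o~ a~ ṣ~ g u~ u~ š a~ u~ ṣ~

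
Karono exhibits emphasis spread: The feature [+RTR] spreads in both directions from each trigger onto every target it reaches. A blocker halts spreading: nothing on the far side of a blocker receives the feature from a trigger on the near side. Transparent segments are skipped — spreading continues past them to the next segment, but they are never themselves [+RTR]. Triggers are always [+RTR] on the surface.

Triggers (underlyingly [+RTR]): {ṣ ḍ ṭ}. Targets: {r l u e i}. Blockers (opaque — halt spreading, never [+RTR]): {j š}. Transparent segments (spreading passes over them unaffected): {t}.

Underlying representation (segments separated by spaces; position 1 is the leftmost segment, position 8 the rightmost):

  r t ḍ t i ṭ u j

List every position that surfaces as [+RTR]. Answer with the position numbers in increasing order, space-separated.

1 3 5 6 7

From /ḍ/ at 3 rightward: 4 /t/ transparent; 5 /i/ → [+RTR]; 6 /ṭ/ is itself a trigger — this domain ends here.
From /ḍ/ at 3 leftward: 2 /t/ transparent; 1 /r/ → [+RTR]; word edge.
From /ṭ/ at 6 rightward: 7 /u/ → [+RTR]; 8 /j/ blocks.
From /ṭ/ at 6 leftward: 5 /i/ → [+RTR]; 4 /t/ transparent; 3 /ḍ/ is itself a trigger — this domain ends here.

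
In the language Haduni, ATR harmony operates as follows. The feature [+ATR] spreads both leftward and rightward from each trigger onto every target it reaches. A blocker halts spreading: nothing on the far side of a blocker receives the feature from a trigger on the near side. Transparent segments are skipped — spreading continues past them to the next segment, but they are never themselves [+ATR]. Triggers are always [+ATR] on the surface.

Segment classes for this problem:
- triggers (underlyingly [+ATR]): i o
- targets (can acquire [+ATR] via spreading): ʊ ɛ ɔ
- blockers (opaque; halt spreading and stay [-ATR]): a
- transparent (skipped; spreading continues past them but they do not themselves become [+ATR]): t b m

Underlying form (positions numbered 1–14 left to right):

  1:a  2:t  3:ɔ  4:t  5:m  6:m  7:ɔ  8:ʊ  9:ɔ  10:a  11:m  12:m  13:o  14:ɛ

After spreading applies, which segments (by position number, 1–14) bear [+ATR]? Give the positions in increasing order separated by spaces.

From /o/ at 13 rightward: 14 /ɛ/ → [+ATR]; word edge.
From /o/ at 13 leftward: 12 /m/ transparent; 11 /m/ transparent; 10 /a/ blocks.
Targets with no active source: positions 3 7 8 9 stay [-ATR].

13 14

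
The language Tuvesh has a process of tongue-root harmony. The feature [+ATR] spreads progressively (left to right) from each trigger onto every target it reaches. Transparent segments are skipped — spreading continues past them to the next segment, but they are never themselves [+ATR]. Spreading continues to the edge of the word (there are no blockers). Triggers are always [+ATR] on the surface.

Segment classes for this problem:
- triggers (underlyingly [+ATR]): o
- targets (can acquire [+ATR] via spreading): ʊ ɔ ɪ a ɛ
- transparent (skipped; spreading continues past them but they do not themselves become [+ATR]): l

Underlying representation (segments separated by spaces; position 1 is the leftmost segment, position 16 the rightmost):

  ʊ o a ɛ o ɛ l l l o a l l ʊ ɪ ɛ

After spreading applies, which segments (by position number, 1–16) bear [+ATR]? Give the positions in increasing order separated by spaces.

From /o/ at 2 rightward: 3 /a/ → [+ATR]; 4 /ɛ/ → [+ATR]; 5 /o/ is itself a trigger — this domain ends here.
From /o/ at 5 rightward: 6 /ɛ/ → [+ATR]; 7 /l/ transparent; 8 /l/ transparent; 9 /l/ transparent; 10 /o/ is itself a trigger — this domain ends here.
From /o/ at 10 rightward: 11 /a/ → [+ATR]; 12 /l/ transparent; 13 /l/ transparent; 14 /ʊ/ → [+ATR]; 15 /ɪ/ → [+ATR]; 16 /ɛ/ → [+ATR]; word edge.
Target with no active source: position 1 stays [-ATR].

2 3 4 5 6 10 11 14 15 16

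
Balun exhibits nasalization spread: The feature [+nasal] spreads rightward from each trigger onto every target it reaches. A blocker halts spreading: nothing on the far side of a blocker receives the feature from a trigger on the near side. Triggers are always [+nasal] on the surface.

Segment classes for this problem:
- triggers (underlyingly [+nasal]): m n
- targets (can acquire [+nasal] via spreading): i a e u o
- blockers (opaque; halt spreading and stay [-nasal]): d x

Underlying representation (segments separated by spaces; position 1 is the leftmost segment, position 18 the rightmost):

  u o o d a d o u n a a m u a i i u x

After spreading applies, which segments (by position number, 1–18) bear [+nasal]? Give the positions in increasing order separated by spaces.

9 10 11 12 13 14 15 16 17

From /n/ at 9 rightward: 10 /a/ → [+nasal]; 11 /a/ → [+nasal]; 12 /m/ is itself a trigger — this domain ends here.
From /m/ at 12 rightward: 13 /u/ → [+nasal]; 14 /a/ → [+nasal]; 15 /i/ → [+nasal]; 16 /i/ → [+nasal]; 17 /u/ → [+nasal]; 18 /x/ blocks.
Targets with no active source: positions 1 2 3 5 7 8 stay [-nasal].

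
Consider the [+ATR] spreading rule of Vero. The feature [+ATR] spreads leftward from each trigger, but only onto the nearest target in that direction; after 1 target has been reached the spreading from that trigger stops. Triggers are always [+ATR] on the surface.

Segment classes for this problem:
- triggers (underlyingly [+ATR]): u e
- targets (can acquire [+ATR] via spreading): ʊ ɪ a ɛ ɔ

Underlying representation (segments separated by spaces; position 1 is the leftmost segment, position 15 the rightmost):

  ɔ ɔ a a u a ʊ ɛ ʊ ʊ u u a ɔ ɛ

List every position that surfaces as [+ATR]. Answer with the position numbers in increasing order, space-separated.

4 5 10 11 12

From /u/ at 5 leftward: 4 /a/ → [+ATR]; bound reached.
From /u/ at 11 leftward: 10 /ʊ/ → [+ATR]; bound reached.
From /u/ at 12 leftward: 11 /u/ is itself a trigger — this domain ends here.
Targets with no active source: positions 1 2 3 6 7 8 9 13 14 15 stay [-ATR].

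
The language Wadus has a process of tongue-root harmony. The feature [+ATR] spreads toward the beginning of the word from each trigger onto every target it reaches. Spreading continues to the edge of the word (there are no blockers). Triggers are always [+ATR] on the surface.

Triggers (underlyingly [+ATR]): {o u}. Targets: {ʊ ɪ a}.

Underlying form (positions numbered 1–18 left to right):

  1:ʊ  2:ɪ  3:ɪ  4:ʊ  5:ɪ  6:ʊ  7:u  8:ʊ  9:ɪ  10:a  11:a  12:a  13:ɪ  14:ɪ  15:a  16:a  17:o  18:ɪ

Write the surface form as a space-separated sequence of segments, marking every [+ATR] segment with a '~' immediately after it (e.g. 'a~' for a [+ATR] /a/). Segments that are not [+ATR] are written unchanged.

ʊ~ ɪ~ ɪ~ ʊ~ ɪ~ ʊ~ u~ ʊ~ ɪ~ a~ a~ a~ ɪ~ ɪ~ a~ a~ o~ ɪ

From /u/ at 7 leftward: 6 /ʊ/ → [+ATR]; 5 /ɪ/ → [+ATR]; 4 /ʊ/ → [+ATR]; 3 /ɪ/ → [+ATR]; 2 /ɪ/ → [+ATR]; 1 /ʊ/ → [+ATR]; word edge.
From /o/ at 17 leftward: 16 /a/ → [+ATR]; 15 /a/ → [+ATR]; 14 /ɪ/ → [+ATR]; 13 /ɪ/ → [+ATR]; 12 /a/ → [+ATR]; 11 /a/ → [+ATR]; 10 /a/ → [+ATR]; 9 /ɪ/ → [+ATR]; 8 /ʊ/ → [+ATR]; 7 /u/ is itself a trigger — this domain ends here.
Target with no active source: position 18 stays [-ATR].
[+ATR] positions on the surface: 1 2 3 4 5 6 7 8 9 10 11 12 13 14 15 16 17.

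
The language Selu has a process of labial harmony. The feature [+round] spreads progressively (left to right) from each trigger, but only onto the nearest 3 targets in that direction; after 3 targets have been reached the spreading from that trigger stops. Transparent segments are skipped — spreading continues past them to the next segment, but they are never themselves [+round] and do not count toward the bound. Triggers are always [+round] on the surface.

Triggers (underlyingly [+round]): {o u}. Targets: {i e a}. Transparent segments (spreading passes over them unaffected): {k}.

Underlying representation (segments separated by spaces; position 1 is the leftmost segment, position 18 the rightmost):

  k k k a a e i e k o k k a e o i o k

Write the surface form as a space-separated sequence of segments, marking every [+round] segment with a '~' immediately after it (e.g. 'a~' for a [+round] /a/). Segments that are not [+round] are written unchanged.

From /o/ at 10 rightward: 11 /k/ transparent; 12 /k/ transparent; 13 /a/ → [+round]; 14 /e/ → [+round]; 15 /o/ is itself a trigger — this domain ends here.
From /o/ at 15 rightward: 16 /i/ → [+round]; 17 /o/ is itself a trigger — this domain ends here.
From /o/ at 17 rightward: 18 /k/ transparent; word edge.
Targets with no active source: positions 4 5 6 7 8 stay [-round].
[+round] positions on the surface: 10 13 14 15 16 17.

k k k a a e i e k o~ k k a~ e~ o~ i~ o~ k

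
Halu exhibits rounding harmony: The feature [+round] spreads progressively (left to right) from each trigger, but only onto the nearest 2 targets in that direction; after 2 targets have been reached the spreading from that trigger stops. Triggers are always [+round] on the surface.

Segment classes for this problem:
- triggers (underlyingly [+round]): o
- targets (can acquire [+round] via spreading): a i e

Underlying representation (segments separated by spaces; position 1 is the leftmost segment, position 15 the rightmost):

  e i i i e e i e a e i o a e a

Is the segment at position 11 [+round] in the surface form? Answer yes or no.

no

From /o/ at 12 rightward: 13 /a/ → [+round]; 14 /e/ → [+round]; bound reached.
Targets with no active source: positions 1 2 3 4 5 6 7 8 9 10 11 15 stay [-round].
[+round] positions on the surface: 12 13 14.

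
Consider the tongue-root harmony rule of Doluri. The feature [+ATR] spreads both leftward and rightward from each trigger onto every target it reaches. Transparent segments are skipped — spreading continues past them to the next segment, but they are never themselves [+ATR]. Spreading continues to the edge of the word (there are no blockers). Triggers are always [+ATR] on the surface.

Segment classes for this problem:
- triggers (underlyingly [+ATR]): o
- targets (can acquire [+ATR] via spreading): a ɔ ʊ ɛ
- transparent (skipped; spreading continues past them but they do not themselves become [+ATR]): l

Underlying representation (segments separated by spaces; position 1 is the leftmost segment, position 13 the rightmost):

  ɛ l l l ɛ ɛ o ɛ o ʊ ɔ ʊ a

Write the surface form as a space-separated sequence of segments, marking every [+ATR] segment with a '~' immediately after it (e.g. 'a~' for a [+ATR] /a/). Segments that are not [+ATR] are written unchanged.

From /o/ at 7 rightward: 8 /ɛ/ → [+ATR]; 9 /o/ is itself a trigger — this domain ends here.
From /o/ at 7 leftward: 6 /ɛ/ → [+ATR]; 5 /ɛ/ → [+ATR]; 4 /l/ transparent; 3 /l/ transparent; 2 /l/ transparent; 1 /ɛ/ → [+ATR]; word edge.
From /o/ at 9 rightward: 10 /ʊ/ → [+ATR]; 11 /ɔ/ → [+ATR]; 12 /ʊ/ → [+ATR]; 13 /a/ → [+ATR]; word edge.
From /o/ at 9 leftward: 8 /ɛ/ → [+ATR]; 7 /o/ is itself a trigger — this domain ends here.
[+ATR] positions on the surface: 1 5 6 7 8 9 10 11 12 13.

ɛ~ l l l ɛ~ ɛ~ o~ ɛ~ o~ ʊ~ ɔ~ ʊ~ a~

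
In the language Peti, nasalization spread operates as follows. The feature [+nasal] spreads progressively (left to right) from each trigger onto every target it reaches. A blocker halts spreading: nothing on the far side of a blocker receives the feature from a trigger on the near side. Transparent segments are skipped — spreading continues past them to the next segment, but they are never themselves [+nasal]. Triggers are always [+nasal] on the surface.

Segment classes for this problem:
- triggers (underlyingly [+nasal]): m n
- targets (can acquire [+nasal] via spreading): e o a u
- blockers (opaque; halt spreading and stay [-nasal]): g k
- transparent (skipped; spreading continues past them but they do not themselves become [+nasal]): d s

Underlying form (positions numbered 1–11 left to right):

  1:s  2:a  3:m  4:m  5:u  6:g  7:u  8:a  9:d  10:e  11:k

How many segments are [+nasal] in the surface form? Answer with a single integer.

From /m/ at 3 rightward: 4 /m/ is itself a trigger — this domain ends here.
From /m/ at 4 rightward: 5 /u/ → [+nasal]; 6 /g/ blocks.
Targets with no active source: positions 2 7 8 10 stay [-nasal].
[+nasal] positions on the surface: 3 4 5.

3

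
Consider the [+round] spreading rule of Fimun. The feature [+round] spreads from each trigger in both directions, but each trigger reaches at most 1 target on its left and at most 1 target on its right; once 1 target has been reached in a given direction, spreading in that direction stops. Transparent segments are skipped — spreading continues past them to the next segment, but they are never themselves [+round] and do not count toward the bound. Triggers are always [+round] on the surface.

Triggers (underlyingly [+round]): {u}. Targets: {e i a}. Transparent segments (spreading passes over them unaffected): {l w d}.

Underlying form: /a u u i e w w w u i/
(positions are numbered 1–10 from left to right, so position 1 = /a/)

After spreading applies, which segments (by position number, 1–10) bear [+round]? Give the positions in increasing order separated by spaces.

1 2 3 4 5 9 10

From /u/ at 2 rightward: 3 /u/ is itself a trigger — this domain ends here.
From /u/ at 2 leftward: 1 /a/ → [+round]; bound reached.
From /u/ at 3 rightward: 4 /i/ → [+round]; bound reached.
From /u/ at 3 leftward: 2 /u/ is itself a trigger — this domain ends here.
From /u/ at 9 rightward: 10 /i/ → [+round]; bound reached.
From /u/ at 9 leftward: 8 /w/ transparent; 7 /w/ transparent; 6 /w/ transparent; 5 /e/ → [+round]; bound reached.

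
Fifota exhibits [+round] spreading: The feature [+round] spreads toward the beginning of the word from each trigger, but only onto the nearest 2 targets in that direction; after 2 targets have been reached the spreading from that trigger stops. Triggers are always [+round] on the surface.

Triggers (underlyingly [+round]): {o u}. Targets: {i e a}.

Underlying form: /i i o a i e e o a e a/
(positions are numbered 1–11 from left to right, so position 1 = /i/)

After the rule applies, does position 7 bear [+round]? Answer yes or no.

From /o/ at 3 leftward: 2 /i/ → [+round]; 1 /i/ → [+round]; bound reached.
From /o/ at 8 leftward: 7 /e/ → [+round]; 6 /e/ → [+round]; bound reached.
Targets with no active source: positions 4 5 9 10 11 stay [-round].
[+round] positions on the surface: 1 2 3 6 7 8.

yes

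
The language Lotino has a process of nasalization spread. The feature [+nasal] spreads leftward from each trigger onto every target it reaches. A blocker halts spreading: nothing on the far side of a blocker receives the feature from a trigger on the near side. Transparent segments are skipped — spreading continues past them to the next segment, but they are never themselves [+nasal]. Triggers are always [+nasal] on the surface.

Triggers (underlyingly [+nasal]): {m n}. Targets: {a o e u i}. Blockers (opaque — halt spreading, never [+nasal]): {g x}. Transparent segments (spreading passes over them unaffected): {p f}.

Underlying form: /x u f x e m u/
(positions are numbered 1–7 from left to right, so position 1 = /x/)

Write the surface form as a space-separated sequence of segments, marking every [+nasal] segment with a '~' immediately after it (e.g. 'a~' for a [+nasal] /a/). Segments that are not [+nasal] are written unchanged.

From /m/ at 6 leftward: 5 /e/ → [+nasal]; 4 /x/ blocks.
Targets with no active source: positions 2 7 stay [-nasal].
[+nasal] positions on the surface: 5 6.

x u f x e~ m~ u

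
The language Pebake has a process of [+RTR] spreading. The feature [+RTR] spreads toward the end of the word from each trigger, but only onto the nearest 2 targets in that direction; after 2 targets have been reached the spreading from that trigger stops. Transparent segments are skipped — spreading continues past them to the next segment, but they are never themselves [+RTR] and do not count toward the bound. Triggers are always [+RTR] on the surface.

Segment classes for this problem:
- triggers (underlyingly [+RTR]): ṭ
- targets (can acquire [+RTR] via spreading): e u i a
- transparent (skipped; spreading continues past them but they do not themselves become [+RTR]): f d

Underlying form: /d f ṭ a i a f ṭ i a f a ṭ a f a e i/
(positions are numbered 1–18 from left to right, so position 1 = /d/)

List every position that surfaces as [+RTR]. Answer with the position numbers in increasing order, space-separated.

3 4 5 8 9 10 13 14 16

From /ṭ/ at 3 rightward: 4 /a/ → [+RTR]; 5 /i/ → [+RTR]; bound reached.
From /ṭ/ at 8 rightward: 9 /i/ → [+RTR]; 10 /a/ → [+RTR]; bound reached.
From /ṭ/ at 13 rightward: 14 /a/ → [+RTR]; 15 /f/ transparent; 16 /a/ → [+RTR]; bound reached.
Targets with no active source: positions 6 12 17 18 stay [-emphatic].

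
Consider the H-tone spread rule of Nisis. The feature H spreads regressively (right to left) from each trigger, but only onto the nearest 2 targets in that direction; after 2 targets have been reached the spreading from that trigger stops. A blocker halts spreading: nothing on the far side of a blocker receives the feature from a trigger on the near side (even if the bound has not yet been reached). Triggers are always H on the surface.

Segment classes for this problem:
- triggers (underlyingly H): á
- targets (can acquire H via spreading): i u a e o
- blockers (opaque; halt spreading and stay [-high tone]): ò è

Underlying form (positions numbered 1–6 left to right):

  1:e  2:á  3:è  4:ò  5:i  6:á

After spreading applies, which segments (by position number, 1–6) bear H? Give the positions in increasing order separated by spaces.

From /á/ at 2 leftward: 1 /e/ → H; word edge.
From /á/ at 6 leftward: 5 /i/ → H; 4 /ò/ blocks.

1 2 5 6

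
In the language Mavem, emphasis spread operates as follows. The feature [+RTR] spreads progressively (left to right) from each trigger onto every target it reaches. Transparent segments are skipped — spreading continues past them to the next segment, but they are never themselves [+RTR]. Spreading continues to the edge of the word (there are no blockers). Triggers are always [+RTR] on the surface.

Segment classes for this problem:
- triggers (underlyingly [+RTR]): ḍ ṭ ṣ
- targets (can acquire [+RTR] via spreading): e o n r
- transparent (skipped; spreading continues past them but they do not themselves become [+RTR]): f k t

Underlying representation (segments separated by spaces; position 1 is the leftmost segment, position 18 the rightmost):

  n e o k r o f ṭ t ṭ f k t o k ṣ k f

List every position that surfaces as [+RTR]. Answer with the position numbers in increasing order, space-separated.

From /ṭ/ at 8 rightward: 9 /t/ transparent; 10 /ṭ/ is itself a trigger — this domain ends here.
From /ṭ/ at 10 rightward: 11 /f/ transparent; 12 /k/ transparent; 13 /t/ transparent; 14 /o/ → [+RTR]; 15 /k/ transparent; 16 /ṣ/ is itself a trigger — this domain ends here.
From /ṣ/ at 16 rightward: 17 /k/ transparent; 18 /f/ transparent; word edge.
Targets with no active source: positions 1 2 3 5 6 stay [-emphatic].

8 10 14 16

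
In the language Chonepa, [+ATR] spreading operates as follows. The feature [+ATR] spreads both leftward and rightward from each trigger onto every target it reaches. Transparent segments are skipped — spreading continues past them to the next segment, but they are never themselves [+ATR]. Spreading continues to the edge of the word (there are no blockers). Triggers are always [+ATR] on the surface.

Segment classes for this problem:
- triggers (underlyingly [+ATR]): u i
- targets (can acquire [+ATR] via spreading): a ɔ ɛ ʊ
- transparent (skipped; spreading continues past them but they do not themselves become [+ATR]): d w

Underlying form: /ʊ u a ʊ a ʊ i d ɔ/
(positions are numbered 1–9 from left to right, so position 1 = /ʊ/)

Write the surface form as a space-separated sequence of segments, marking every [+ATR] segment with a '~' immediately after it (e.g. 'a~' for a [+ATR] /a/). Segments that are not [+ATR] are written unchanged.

ʊ~ u~ a~ ʊ~ a~ ʊ~ i~ d ɔ~

From /u/ at 2 rightward: 3 /a/ → [+ATR]; 4 /ʊ/ → [+ATR]; 5 /a/ → [+ATR]; 6 /ʊ/ → [+ATR]; 7 /i/ is itself a trigger — this domain ends here.
From /u/ at 2 leftward: 1 /ʊ/ → [+ATR]; word edge.
From /i/ at 7 rightward: 8 /d/ transparent; 9 /ɔ/ → [+ATR]; word edge.
From /i/ at 7 leftward: 6 /ʊ/ → [+ATR]; 5 /a/ → [+ATR]; 4 /ʊ/ → [+ATR]; 3 /a/ → [+ATR]; 2 /u/ is itself a trigger — this domain ends here.
[+ATR] positions on the surface: 1 2 3 4 5 6 7 9.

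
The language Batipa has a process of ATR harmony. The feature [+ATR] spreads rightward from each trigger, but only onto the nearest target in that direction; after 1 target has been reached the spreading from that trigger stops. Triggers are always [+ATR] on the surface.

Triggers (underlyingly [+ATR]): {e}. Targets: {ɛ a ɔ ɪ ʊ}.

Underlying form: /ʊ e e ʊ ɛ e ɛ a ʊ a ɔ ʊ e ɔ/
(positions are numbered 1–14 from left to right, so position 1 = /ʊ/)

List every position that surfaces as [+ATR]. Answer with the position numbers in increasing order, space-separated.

From /e/ at 2 rightward: 3 /e/ is itself a trigger — this domain ends here.
From /e/ at 3 rightward: 4 /ʊ/ → [+ATR]; bound reached.
From /e/ at 6 rightward: 7 /ɛ/ → [+ATR]; bound reached.
From /e/ at 13 rightward: 14 /ɔ/ → [+ATR]; bound reached.
Targets with no active source: positions 1 5 8 9 10 11 12 stay [-ATR].

2 3 4 6 7 13 14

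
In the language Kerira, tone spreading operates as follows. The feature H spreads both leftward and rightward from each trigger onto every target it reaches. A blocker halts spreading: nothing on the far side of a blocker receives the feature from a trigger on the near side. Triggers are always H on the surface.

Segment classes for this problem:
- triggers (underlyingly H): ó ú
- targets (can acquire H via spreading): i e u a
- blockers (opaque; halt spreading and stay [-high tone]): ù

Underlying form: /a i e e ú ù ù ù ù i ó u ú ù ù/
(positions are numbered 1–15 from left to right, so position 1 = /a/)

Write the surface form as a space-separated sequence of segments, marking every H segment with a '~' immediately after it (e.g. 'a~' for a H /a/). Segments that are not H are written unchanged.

From /ú/ at 5 rightward: 6 /ù/ blocks.
From /ú/ at 5 leftward: 4 /e/ → H; 3 /e/ → H; 2 /i/ → H; 1 /a/ → H; word edge.
From /ó/ at 11 rightward: 12 /u/ → H; 13 /ú/ is itself a trigger — this domain ends here.
From /ó/ at 11 leftward: 10 /i/ → H; 9 /ù/ blocks.
From /ú/ at 13 rightward: 14 /ù/ blocks.
From /ú/ at 13 leftward: 12 /u/ → H; 11 /ó/ is itself a trigger — this domain ends here.
H positions on the surface: 1 2 3 4 5 10 11 12 13.

a~ i~ e~ e~ ú~ ù ù ù ù i~ ó~ u~ ú~ ù ù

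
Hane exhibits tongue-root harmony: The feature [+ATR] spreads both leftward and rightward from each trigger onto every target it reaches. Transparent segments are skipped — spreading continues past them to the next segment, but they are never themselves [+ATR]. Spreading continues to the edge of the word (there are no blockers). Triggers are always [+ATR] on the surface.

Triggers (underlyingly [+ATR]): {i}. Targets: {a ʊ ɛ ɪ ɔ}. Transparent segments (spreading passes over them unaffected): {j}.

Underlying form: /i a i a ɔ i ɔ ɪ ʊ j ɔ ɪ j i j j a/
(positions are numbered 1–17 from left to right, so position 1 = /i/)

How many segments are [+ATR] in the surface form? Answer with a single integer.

From /i/ at 1 rightward: 2 /a/ → [+ATR]; 3 /i/ is itself a trigger — this domain ends here.
From /i/ at 1 leftward: word edge.
From /i/ at 3 rightward: 4 /a/ → [+ATR]; 5 /ɔ/ → [+ATR]; 6 /i/ is itself a trigger — this domain ends here.
From /i/ at 3 leftward: 2 /a/ → [+ATR]; 1 /i/ is itself a trigger — this domain ends here.
From /i/ at 6 rightward: 7 /ɔ/ → [+ATR]; 8 /ɪ/ → [+ATR]; 9 /ʊ/ → [+ATR]; 10 /j/ transparent; 11 /ɔ/ → [+ATR]; 12 /ɪ/ → [+ATR]; 13 /j/ transparent; 14 /i/ is itself a trigger — this domain ends here.
From /i/ at 6 leftward: 5 /ɔ/ → [+ATR]; 4 /a/ → [+ATR]; 3 /i/ is itself a trigger — this domain ends here.
From /i/ at 14 rightward: 15 /j/ transparent; 16 /j/ transparent; 17 /a/ → [+ATR]; word edge.
From /i/ at 14 leftward: 13 /j/ transparent; 12 /ɪ/ → [+ATR]; 11 /ɔ/ → [+ATR]; 10 /j/ transparent; 9 /ʊ/ → [+ATR]; 8 /ɪ/ → [+ATR]; 7 /ɔ/ → [+ATR]; 6 /i/ is itself a trigger — this domain ends here.
[+ATR] positions on the surface: 1 2 3 4 5 6 7 8 9 11 12 14 17.

13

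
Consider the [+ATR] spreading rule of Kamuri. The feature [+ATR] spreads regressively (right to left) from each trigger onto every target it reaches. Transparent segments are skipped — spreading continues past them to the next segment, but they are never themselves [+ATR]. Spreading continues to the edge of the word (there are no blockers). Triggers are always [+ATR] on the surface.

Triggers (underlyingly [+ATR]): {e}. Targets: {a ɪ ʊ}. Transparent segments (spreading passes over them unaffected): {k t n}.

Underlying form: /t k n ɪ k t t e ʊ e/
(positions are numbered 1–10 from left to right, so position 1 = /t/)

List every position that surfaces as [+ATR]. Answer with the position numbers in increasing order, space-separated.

4 8 9 10

From /e/ at 8 leftward: 7 /t/ transparent; 6 /t/ transparent; 5 /k/ transparent; 4 /ɪ/ → [+ATR]; 3 /n/ transparent; 2 /k/ transparent; 1 /t/ transparent; word edge.
From /e/ at 10 leftward: 9 /ʊ/ → [+ATR]; 8 /e/ is itself a trigger — this domain ends here.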